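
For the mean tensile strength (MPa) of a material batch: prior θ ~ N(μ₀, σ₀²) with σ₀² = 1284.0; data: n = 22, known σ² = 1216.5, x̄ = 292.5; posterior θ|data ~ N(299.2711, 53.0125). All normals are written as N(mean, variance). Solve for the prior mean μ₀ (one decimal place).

With known observation variance, the Normal–Normal posterior has precision τ_n = τ₀ + n/σ² and mean μ_n = (τ₀μ₀ + (n/σ²)x̄)/τ_n.
Here τ₀ = 1/1284.0 = 0.000779 and τ_data = 22/1216.5 = 0.018085, so τ_n = 0.018864.
Rearranging for μ₀: μ₀ = (μ_n·τ_n − τ_data·x̄)/τ₀ = (299.2711·0.018864 − 0.018085·292.5) / 0.000779 = 0.355588/0.000779 ≈ 456.5.

μ₀ = 456.5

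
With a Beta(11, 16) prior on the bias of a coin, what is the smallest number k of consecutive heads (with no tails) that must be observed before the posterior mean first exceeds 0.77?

After k heads and 0 tails the posterior is Beta(11+k, 16), with mean (11+k)/(11+16+k).
Set (11+k)/(27+k) > 0.77 and solve: k > (0.77·27 − 11)/(1 − 0.77) = 42.565.
The smallest integer exceeding 42.565 is 43.

k = 43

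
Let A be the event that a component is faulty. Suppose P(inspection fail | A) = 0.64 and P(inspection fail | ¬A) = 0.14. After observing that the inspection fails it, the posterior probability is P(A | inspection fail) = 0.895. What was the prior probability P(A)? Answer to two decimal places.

In odds form, posterior odds = prior odds × likelihood ratio, so prior odds = posterior odds ÷ LR.
Posterior odds = 0.895/(1−0.895) = 8.5238. LR = 0.64/0.14 = 4.5714.
Prior odds = 8.5238/4.5714 = 1.8646, so P(A) = 1.8646/(1+1.8646) ≈ 0.65.

P(A) = 0.65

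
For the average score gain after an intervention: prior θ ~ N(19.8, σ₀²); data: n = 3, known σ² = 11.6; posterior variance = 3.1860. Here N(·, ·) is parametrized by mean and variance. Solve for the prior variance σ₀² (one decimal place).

σ₀² = 18.1

Posterior precision equals prior precision plus data precision: 1/σ_n² = 1/σ₀² + n/σ².
So 1/σ₀² = 1/3.1860 − 3/11.6 = 0.313873 − 0.258621 = 0.055252.
Hence σ₀² = 1/0.055252 ≈ 18.1.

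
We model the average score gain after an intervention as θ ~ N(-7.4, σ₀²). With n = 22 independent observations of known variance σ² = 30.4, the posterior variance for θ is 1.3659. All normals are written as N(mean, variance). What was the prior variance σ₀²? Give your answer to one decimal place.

For the Normal–Normal model with known σ², precisions add: τ_n = τ₀ + n/σ².
So 1/σ₀² = 1/1.3659 − 22/30.4 = 0.732118 − 0.723684 = 0.008434.
Hence σ₀² = 1/0.008434 ≈ 118.6.

σ₀² = 118.6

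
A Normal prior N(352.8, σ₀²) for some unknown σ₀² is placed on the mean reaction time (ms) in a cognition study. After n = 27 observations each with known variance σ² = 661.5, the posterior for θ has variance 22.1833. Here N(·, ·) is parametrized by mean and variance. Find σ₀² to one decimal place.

Posterior precision equals prior precision plus data precision: 1/σ_n² = 1/σ₀² + n/σ².
So 1/σ₀² = 1/22.1833 − 27/661.5 = 0.045079 − 0.040816 = 0.004263.
Hence σ₀² = 1/0.004263 ≈ 234.6.

σ₀² = 234.6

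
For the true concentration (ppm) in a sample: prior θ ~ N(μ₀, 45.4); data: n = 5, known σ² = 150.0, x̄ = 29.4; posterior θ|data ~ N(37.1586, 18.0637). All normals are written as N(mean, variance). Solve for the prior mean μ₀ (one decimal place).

The posterior mean is a precision-weighted average: μ_n = (τ₀μ₀ + τ_data·x̄)/(τ₀+τ_data), with τ₀=1/σ₀² and τ_data=n/σ².
Here τ₀ = 1/45.4 = 0.022026 and τ_data = 5/150.0 = 0.033333, so τ_n = 0.055359.
Rearranging for μ₀: μ₀ = (μ_n·τ_n − τ_data·x̄)/τ₀ = (37.1586·0.055359 − 0.033333·29.4) / 0.022026 = 1.077073/0.022026 ≈ 48.9.

μ₀ = 48.9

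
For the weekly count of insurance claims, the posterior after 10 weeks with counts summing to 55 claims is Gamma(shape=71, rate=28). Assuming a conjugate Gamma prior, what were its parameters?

Gamma(shape=16, rate=18)

Gamma–Poisson conjugacy: posterior shape = α + Σxᵢ, posterior rate = β + n.
So α = 71 − 55 = 16 and β = 28 − 10 = 18.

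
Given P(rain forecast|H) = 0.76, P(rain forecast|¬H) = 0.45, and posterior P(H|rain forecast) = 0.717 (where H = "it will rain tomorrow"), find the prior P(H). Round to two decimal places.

P(H) = 0.60

In odds form, posterior odds = prior odds × likelihood ratio, so prior odds = posterior odds ÷ LR.
Posterior odds = 0.717/(1−0.717) = 2.5336. LR = 0.76/0.45 = 1.6889.
Prior odds = 2.5336/1.6889 = 1.5001, so P(H) = 1.5001/(1+1.5001) ≈ 0.60.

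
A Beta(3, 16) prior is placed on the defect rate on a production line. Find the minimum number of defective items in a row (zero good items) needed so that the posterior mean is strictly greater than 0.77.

After k defective items and 0 good items the posterior is Beta(3+k, 16), with mean (3+k)/(3+16+k).
Set (3+k)/(19+k) > 0.77 and solve: k > (0.77·19 − 3)/(1 − 0.77) = 50.565.
The smallest integer exceeding 50.565 is 51, and checking k=51: (54)/(70) = 0.7714 > 0.77.

k = 51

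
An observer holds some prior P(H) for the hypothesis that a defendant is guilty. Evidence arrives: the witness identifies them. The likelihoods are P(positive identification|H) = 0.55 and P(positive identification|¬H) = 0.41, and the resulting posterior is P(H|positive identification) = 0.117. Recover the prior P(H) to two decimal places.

In odds form, posterior odds = prior odds × likelihood ratio, so prior odds = posterior odds ÷ LR.
Posterior odds = 0.117/(1−0.117) = 0.1325. LR = 0.55/0.41 = 1.3415.
Prior odds = 0.1325/1.3415 = 0.0988, so P(H) = 0.0988/(1+0.0988) ≈ 0.09.

P(H) = 0.09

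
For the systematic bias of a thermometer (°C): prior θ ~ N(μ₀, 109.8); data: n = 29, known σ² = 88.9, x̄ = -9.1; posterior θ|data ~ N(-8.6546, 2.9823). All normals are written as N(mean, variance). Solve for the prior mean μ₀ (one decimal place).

μ₀ = 7.3

The posterior mean is a precision-weighted average: μ_n = (τ₀μ₀ + τ_data·x̄)/(τ₀+τ_data), with τ₀=1/σ₀² and τ_data=n/σ².
Here τ₀ = 1/109.8 = 0.009107 and τ_data = 29/88.9 = 0.326209, so τ_n = 0.335316.
Rearranging for μ₀: μ₀ = (μ_n·τ_n − τ_data·x̄)/τ₀ = (-8.6546·0.335316 − 0.326209·-9.1) / 0.009107 = 0.066476/0.009107 ≈ 7.3.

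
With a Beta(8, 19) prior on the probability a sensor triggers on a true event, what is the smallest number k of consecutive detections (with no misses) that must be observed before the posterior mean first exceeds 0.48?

k = 10

After k detections and 0 misses the posterior is Beta(8+k, 19), with mean (8+k)/(8+19+k).
Set (8+k)/(27+k) > 0.48 and solve: k > (0.48·27 − 8)/(1 − 0.48) = 9.538.
The smallest integer exceeding 9.538 is 10, and checking k=10: (18)/(37) = 0.4865 > 0.48.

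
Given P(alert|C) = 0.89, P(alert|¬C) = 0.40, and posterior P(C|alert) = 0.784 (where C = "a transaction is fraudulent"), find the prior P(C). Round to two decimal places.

Bayes' rule in odds form gives O(C|E) = O(C)·[P(E|C)/P(E|¬C)], hence O(C) = O(C|E)/LR.
Posterior odds = 0.784/(1−0.784) = 3.6296. LR = 0.89/0.40 = 2.2250.
Prior odds = 3.6296/2.2250 = 1.6313, so P(C) = 1.6313/(1+1.6313) ≈ 0.62.

P(C) = 0.62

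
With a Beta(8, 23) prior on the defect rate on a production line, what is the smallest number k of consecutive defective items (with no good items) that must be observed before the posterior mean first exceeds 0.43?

k = 10

After k defective items and 0 good items the posterior is Beta(8+k, 23), with mean (8+k)/(8+23+k).
Set (8+k)/(31+k) > 0.43 and solve: k > (0.43·31 − 8)/(1 − 0.43) = 9.351.
The smallest integer exceeding 9.351 is 10.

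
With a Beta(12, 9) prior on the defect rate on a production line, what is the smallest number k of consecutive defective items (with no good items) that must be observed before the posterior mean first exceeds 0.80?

k = 25

After k defective items and 0 good items the posterior is Beta(12+k, 9), with mean (12+k)/(12+9+k).
Set (12+k)/(21+k) > 0.80 and solve: k > (0.80·21 − 12)/(1 − 0.80) = 24.000.
The smallest integer exceeding 24.000 is 25.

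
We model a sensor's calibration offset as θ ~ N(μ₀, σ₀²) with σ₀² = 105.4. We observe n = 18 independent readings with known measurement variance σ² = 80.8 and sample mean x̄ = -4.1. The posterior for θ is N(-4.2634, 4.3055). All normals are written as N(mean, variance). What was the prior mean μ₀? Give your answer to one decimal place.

With known observation variance, the Normal–Normal posterior has precision τ_n = τ₀ + n/σ² and mean μ_n = (τ₀μ₀ + (n/σ²)x̄)/τ_n.
Here τ₀ = 1/105.4 = 0.009488 and τ_data = 18/80.8 = 0.222772, so τ_n = 0.232260.
Rearranging for μ₀: μ₀ = (μ_n·τ_n − τ_data·x̄)/τ₀ = (-4.2634·0.232260 − 0.222772·-4.1) / 0.009488 = -0.076852/0.009488 ≈ -8.1.

μ₀ = -8.1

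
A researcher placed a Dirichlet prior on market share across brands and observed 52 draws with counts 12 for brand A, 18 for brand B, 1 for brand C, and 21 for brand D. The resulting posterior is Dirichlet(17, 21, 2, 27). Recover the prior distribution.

Dirichlet(5, 3, 1, 6)

For a Dirichlet(α) prior with multinomial counts c, the posterior is Dirichlet(α + c) componentwise.
Subtract each count from the matching posterior parameter: 17−12=5, 21−18=3, 2−1=1, 27−21=6.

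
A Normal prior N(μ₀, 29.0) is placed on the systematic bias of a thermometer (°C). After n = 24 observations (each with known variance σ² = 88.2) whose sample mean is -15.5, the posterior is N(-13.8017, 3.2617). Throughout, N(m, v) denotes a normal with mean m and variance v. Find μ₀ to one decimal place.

The posterior mean is a precision-weighted average: μ_n = (τ₀μ₀ + τ_data·x̄)/(τ₀+τ_data), with τ₀=1/σ₀² and τ_data=n/σ².
Here τ₀ = 1/29.0 = 0.034483 and τ_data = 24/88.2 = 0.272109, so τ_n = 0.306592.
Rearranging for μ₀: μ₀ = (μ_n·τ_n − τ_data·x̄)/τ₀ = (-13.8017·0.306592 − 0.272109·-15.5) / 0.034483 = -0.013801/0.034483 ≈ -0.4.

μ₀ = -0.4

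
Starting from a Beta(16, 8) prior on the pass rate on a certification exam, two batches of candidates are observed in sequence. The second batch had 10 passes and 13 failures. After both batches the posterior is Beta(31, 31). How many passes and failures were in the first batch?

5 passes and 10 failures

Because Beta–binomial updating is additive in the counts, the combined data contributed (α_post−α_prior, β_post−β_prior) successes and failures.
Total across both batches: 31−16=15 passes, 31−8=23 failures.
Subtract the second batch: 15−10=5 passes and 23−13=10 failures.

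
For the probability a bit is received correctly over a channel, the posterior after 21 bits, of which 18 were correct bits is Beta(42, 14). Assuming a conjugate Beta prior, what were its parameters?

A Beta(a, b) prior with s successes and f failures in binomial data gives a Beta(a+s, b+f) posterior.
Subtract the data counts: 42−18=24, 14−3=11.

Beta(24, 11)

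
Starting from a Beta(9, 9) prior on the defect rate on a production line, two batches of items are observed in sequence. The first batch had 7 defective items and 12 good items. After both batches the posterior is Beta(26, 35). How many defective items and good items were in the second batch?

Because Beta–binomial updating is additive in the counts, the combined data contributed (α_post−α_prior, β_post−β_prior) successes and failures.
Total across both batches: 26−9=17 defective items, 35−9=26 good items.
Subtract the first batch: 17−7=10 defective items and 26−12=14 good items.

10 defective items and 14 good items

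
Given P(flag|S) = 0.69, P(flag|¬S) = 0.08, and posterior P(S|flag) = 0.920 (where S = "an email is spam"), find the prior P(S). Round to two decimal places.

P(S) = 0.57

Bayes' rule in odds form gives O(S|E) = O(S)·[P(E|S)/P(E|¬S)], hence O(S) = O(S|E)/LR.
Posterior odds = 0.920/(1−0.920) = 11.5000. LR = 0.69/0.08 = 8.6250.
Prior odds = 11.5000/8.6250 = 1.3333, so P(S) = 1.3333/(1+1.3333) ≈ 0.57.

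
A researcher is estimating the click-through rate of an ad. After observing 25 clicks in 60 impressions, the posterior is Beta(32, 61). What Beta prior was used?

Beta(7, 26)

A Beta(α, β) prior with s successes and f failures in binomial data gives a Beta(α+s, β+f) posterior.
So α = 32 − 25 = 7 and β = 61 − 35 = 26.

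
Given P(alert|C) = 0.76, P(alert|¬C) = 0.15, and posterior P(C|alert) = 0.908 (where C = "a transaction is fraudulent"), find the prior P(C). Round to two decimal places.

Bayes' rule in odds form gives O(C|E) = O(C)·[P(E|C)/P(E|¬C)], hence O(C) = O(C|E)/LR.
Posterior odds = 0.908/(1−0.908) = 9.8696. LR = 0.76/0.15 = 5.0667.
Prior odds = 9.8696/5.0667 = 1.9479, so P(C) = 1.9479/(1+1.9479) ≈ 0.66.

P(C) = 0.66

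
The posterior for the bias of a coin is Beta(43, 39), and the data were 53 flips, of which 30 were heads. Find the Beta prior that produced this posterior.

Beta is conjugate to the binomial likelihood: posterior = Beta(α+s, β+f).
So α = 43 − 30 = 13 and β = 39 − 23 = 16.

Beta(13, 16)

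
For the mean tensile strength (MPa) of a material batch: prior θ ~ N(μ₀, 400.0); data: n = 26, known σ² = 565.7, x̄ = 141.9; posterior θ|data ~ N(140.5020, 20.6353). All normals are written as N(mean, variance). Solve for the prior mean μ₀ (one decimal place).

The posterior mean is a precision-weighted average: μ_n = (τ₀μ₀ + τ_data·x̄)/(τ₀+τ_data), with τ₀=1/σ₀² and τ_data=n/σ².
Here τ₀ = 1/400.0 = 0.002500 and τ_data = 26/565.7 = 0.045961, so τ_n = 0.048461.
Rearranging for μ₀: μ₀ = (μ_n·τ_n − τ_data·x̄)/τ₀ = (140.5020·0.048461 − 0.045961·141.9) / 0.002500 = 0.287002/0.002500 ≈ 114.8.

μ₀ = 114.8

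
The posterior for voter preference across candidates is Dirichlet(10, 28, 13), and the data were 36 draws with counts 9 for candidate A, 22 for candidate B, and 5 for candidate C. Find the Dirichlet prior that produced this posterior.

Dirichlet(1, 6, 8)

For a Dirichlet(α) prior with multinomial counts c, the posterior is Dirichlet(α + c) componentwise.
Subtract each count from the matching posterior parameter: 10−9=1, 28−22=6, 13−5=8.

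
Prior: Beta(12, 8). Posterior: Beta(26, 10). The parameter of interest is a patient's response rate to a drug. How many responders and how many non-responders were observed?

14 responders and 2 non-responders

Under Beta–binomial conjugacy the posterior parameters are (a+s, b+f).
So s = 26 − 12 = 14 and f = 10 − 8 = 2.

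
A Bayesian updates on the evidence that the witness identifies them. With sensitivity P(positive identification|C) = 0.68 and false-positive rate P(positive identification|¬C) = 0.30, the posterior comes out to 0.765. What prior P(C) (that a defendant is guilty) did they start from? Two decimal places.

Bayes' rule in odds form gives O(C|E) = O(C)·[P(E|C)/P(E|¬C)], hence O(C) = O(C|E)/LR.
Posterior odds = 0.765/(1−0.765) = 3.2553. LR = 0.68/0.30 = 2.2667.
Prior odds = 3.2553/2.2667 = 1.4361, so P(C) = 1.4361/(1+1.4361) ≈ 0.59.

P(C) = 0.59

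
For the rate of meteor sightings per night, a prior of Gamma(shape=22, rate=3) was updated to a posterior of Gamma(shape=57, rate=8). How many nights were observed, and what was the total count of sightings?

n = 5 nights with total 35 sightings

A Gamma(α, β) prior (rate parametrization) on a Poisson rate with n observations summing to S gives posterior Gamma(α+S, β+n).
Matching: Σxᵢ = 57 − 22 = 35 and n = 8 − 3 = 5.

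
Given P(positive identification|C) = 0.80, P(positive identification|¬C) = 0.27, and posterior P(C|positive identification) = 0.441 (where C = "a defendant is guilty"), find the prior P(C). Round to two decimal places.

P(C) = 0.21

Bayes' rule in odds form gives O(C|E) = O(C)·[P(E|C)/P(E|¬C)], hence O(C) = O(C|E)/LR.
Posterior odds = 0.441/(1−0.441) = 0.7889. LR = 0.80/0.27 = 2.9630.
Prior odds = 0.7889/2.9630 = 0.2663, so P(C) = 0.2663/(1+0.2663) ≈ 0.21.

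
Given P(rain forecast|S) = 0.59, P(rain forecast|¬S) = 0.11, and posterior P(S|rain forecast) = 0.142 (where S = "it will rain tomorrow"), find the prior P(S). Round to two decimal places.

In odds form, posterior odds = prior odds × likelihood ratio, so prior odds = posterior odds ÷ LR.
Posterior odds = 0.142/(1−0.142) = 0.1655. LR = 0.59/0.11 = 5.3636.
Prior odds = 0.1655/5.3636 = 0.0309, so P(S) = 0.0309/(1+0.0309) ≈ 0.03.

P(S) = 0.03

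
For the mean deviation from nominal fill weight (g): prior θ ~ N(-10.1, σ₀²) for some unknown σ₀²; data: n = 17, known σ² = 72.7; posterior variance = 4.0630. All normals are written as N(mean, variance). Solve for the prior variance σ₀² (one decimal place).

σ₀² = 81.4

Posterior precision equals prior precision plus data precision: 1/σ_n² = 1/σ₀² + n/σ².
So 1/σ₀² = 1/4.0630 − 17/72.7 = 0.246124 − 0.233838 = 0.012286.
Hence σ₀² = 1/0.012286 ≈ 81.4.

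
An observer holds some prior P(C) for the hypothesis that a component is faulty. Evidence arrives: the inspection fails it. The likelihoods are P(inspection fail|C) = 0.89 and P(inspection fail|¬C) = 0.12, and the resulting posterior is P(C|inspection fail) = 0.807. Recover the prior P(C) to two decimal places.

P(C) = 0.36

In odds form, posterior odds = prior odds × likelihood ratio, so prior odds = posterior odds ÷ LR.
Posterior odds = 0.807/(1−0.807) = 4.1813. LR = 0.89/0.12 = 7.4167.
Prior odds = 4.1813/7.4167 = 0.5638, so P(C) = 0.5638/(1+0.5638) ≈ 0.36.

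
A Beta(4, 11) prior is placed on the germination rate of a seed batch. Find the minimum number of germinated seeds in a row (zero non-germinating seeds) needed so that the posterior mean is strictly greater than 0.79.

k = 38

After k germinated seeds and 0 non-germinating seeds the posterior is Beta(4+k, 11), with mean (4+k)/(4+11+k).
Set (4+k)/(15+k) > 0.79 and solve: k > (0.79·15 − 4)/(1 − 0.79) = 37.381.
The smallest integer exceeding 37.381 is 38, and checking k=38: (42)/(53) = 0.7925 > 0.79.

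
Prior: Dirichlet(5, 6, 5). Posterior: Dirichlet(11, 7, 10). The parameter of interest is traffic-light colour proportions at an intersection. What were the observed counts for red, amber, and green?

counts (6, 1, 5)

For a Dirichlet(α) prior with multinomial counts c, the posterior is Dirichlet(α + c) componentwise.
Counts are posterior − prior componentwise: 11−5=6, 7−6=1, 10−5=5.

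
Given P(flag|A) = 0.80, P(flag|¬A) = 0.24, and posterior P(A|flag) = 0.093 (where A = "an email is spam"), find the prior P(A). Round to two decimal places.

P(A) = 0.03

Bayes' rule in odds form gives O(A|E) = O(A)·[P(E|A)/P(E|¬A)], hence O(A) = O(A|E)/LR.
Posterior odds = 0.093/(1−0.093) = 0.1025. LR = 0.80/0.24 = 3.3333.
Prior odds = 0.1025/3.3333 = 0.0308, so P(A) = 0.0308/(1+0.0308) ≈ 0.03.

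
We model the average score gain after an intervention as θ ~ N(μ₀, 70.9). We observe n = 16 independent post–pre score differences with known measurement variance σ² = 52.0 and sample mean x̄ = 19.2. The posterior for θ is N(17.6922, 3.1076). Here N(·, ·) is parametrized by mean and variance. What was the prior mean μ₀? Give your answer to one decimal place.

With known observation variance, the Normal–Normal posterior has precision τ_n = τ₀ + n/σ² and mean μ_n = (τ₀μ₀ + (n/σ²)x̄)/τ_n.
Here τ₀ = 1/70.9 = 0.014104 and τ_data = 16/52.0 = 0.307692, so τ_n = 0.321796.
Rearranging for μ₀: μ₀ = (μ_n·τ_n − τ_data·x̄)/τ₀ = (17.6922·0.321796 − 0.307692·19.2) / 0.014104 = -0.214407/0.014104 ≈ -15.2.

μ₀ = -15.2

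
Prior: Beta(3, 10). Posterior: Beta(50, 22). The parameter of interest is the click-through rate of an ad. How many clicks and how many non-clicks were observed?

47 clicks and 12 non-clicks

A Beta(α, β) prior with s successes and f failures in binomial data gives a Beta(α+s, β+f) posterior.
Match parameters: s=50−3=47, f=22−10=12.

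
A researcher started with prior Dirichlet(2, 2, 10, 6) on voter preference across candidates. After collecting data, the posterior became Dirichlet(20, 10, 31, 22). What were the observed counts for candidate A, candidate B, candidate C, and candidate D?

counts (18, 8, 21, 16)

For a Dirichlet(α) prior with multinomial counts c, the posterior is Dirichlet(α + c) componentwise.
Counts are posterior − prior componentwise: 20−2=18, 10−2=8, 31−10=21, 22−6=16.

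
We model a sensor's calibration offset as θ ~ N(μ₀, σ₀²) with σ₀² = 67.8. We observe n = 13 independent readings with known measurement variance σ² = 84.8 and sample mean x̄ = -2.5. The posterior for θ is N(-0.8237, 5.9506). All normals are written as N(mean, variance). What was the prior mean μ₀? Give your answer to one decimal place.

μ₀ = 16.6

With known observation variance, the Normal–Normal posterior has precision τ_n = τ₀ + n/σ² and mean μ_n = (τ₀μ₀ + (n/σ²)x̄)/τ_n.
Here τ₀ = 1/67.8 = 0.014749 and τ_data = 13/84.8 = 0.153302, so τ_n = 0.168051.
Rearranging for μ₀: μ₀ = (μ_n·τ_n − τ_data·x̄)/τ₀ = (-0.8237·0.168051 − 0.153302·-2.5) / 0.014749 = 0.244831/0.014749 ≈ 16.6.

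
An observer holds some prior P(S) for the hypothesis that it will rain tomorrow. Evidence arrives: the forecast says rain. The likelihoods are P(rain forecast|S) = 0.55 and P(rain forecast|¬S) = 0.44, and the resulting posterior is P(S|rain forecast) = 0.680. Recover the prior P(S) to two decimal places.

In odds form, posterior odds = prior odds × likelihood ratio, so prior odds = posterior odds ÷ LR.
Posterior odds = 0.680/(1−0.680) = 2.1250. LR = 0.55/0.44 = 1.2500.
Prior odds = 2.1250/1.2500 = 1.7000, so P(S) = 1.7000/(1+1.7000) ≈ 0.63.

P(S) = 0.63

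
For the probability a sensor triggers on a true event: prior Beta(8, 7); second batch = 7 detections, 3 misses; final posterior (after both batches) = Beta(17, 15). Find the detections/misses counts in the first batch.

2 detections and 5 misses

Because Beta–binomial updating is additive in the counts, the combined data contributed (α_post−α_prior, β_post−β_prior) successes and failures.
Total across both batches: 17−8=9 detections, 15−7=8 misses.
Subtract the second batch: 9−7=2 detections and 8−3=5 misses.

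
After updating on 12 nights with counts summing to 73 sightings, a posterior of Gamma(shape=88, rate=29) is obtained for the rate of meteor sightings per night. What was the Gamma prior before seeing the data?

Gamma–Poisson conjugacy: posterior shape = α + Σxᵢ, posterior rate = β + n.
So α = 88 − 73 = 15 and β = 29 − 12 = 17.

Gamma(shape=15, rate=17)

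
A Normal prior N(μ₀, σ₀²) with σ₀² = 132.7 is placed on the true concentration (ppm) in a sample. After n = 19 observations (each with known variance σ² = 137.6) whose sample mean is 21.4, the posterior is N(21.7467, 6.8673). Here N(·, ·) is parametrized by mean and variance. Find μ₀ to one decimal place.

μ₀ = 28.1

The posterior mean is a precision-weighted average: μ_n = (τ₀μ₀ + τ_data·x̄)/(τ₀+τ_data), with τ₀=1/σ₀² and τ_data=n/σ².
Here τ₀ = 1/132.7 = 0.007536 and τ_data = 19/137.6 = 0.138081, so τ_n = 0.145617.
Rearranging for μ₀: μ₀ = (μ_n·τ_n − τ_data·x̄)/τ₀ = (21.7467·0.145617 − 0.138081·21.4) / 0.007536 = 0.211756/0.007536 ≈ 28.1.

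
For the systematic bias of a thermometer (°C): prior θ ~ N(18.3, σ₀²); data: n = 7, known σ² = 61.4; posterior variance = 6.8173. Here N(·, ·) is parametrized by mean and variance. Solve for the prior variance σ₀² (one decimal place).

Posterior precision equals prior precision plus data precision: 1/σ_n² = 1/σ₀² + n/σ².
So 1/σ₀² = 1/6.8173 − 7/61.4 = 0.146686 − 0.114007 = 0.032679.
Hence σ₀² = 1/0.032679 ≈ 30.6.

σ₀² = 30.6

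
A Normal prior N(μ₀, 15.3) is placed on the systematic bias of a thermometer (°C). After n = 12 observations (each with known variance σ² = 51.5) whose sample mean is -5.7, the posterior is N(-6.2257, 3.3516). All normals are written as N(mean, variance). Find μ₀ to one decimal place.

The posterior mean is a precision-weighted average: μ_n = (τ₀μ₀ + τ_data·x̄)/(τ₀+τ_data), with τ₀=1/σ₀² and τ_data=n/σ².
Here τ₀ = 1/15.3 = 0.065359 and τ_data = 12/51.5 = 0.233010, so τ_n = 0.298369.
Rearranging for μ₀: μ₀ = (μ_n·τ_n − τ_data·x̄)/τ₀ = (-6.2257·0.298369 − 0.233010·-5.7) / 0.065359 = -0.529399/0.065359 ≈ -8.1.

μ₀ = -8.1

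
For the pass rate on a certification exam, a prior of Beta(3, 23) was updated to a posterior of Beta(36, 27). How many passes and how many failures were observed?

33 passes and 4 failures

A Beta(α, β) prior with s successes and f failures in binomial data gives a Beta(α+s, β+f) posterior.
So s = 36 − 3 = 33 and f = 27 − 23 = 4.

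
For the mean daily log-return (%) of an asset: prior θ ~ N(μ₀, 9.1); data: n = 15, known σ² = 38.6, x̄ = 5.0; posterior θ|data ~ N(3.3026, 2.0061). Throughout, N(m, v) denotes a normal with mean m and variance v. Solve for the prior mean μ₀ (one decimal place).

μ₀ = -2.7

With known observation variance, the Normal–Normal posterior has precision τ_n = τ₀ + n/σ² and mean μ_n = (τ₀μ₀ + (n/σ²)x̄)/τ_n.
Here τ₀ = 1/9.1 = 0.109890 and τ_data = 15/38.6 = 0.388601, so τ_n = 0.498491.
Rearranging for μ₀: μ₀ = (μ_n·τ_n − τ_data·x̄)/τ₀ = (3.3026·0.498491 − 0.388601·5.0) / 0.109890 = -0.296689/0.109890 ≈ -2.7.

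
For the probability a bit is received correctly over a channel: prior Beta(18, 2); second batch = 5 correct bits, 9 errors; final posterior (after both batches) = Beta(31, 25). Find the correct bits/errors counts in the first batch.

Because Beta–binomial updating is additive in the counts, the combined data contributed (α_post−α_prior, β_post−β_prior) successes and failures.
Total across both batches: 31−18=13 correct bits, 25−2=23 errors.
Subtract the second batch: 13−5=8 correct bits and 23−9=14 errors.

8 correct bits and 14 errors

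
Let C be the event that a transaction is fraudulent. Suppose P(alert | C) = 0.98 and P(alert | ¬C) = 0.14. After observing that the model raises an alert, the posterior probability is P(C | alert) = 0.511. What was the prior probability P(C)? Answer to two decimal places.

P(C) = 0.13

In odds form, posterior odds = prior odds × likelihood ratio, so prior odds = posterior odds ÷ LR.
Posterior odds = 0.511/(1−0.511) = 1.0450. LR = 0.98/0.14 = 7.0000.
Prior odds = 1.0450/7.0000 = 0.1493, so P(C) = 0.1493/(1+0.1493) ≈ 0.13.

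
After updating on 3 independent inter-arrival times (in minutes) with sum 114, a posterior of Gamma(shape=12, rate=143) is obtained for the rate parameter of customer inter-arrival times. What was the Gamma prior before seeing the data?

Gamma–exponential conjugacy: posterior shape = α + n, posterior rate = β + Σtᵢ.
So α = 12 − 3 = 9 and β = 143 − 114 = 29.

Gamma(shape=9, rate=29)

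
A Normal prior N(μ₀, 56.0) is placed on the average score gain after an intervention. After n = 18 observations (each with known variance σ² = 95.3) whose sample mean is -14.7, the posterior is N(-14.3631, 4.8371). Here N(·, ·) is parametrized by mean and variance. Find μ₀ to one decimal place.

With known observation variance, the Normal–Normal posterior has precision τ_n = τ₀ + n/σ² and mean μ_n = (τ₀μ₀ + (n/σ²)x̄)/τ_n.
Here τ₀ = 1/56.0 = 0.017857 and τ_data = 18/95.3 = 0.188877, so τ_n = 0.206734.
Rearranging for μ₀: μ₀ = (μ_n·τ_n − τ_data·x̄)/τ₀ = (-14.3631·0.206734 − 0.188877·-14.7) / 0.017857 = -0.192849/0.017857 ≈ -10.8.

μ₀ = -10.8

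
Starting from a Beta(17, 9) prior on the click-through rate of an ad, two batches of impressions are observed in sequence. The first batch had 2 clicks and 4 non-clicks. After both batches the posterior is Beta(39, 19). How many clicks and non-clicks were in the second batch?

Because Beta–binomial updating is additive in the counts, the combined data contributed (α_post−α_prior, β_post−β_prior) successes and failures.
Total across both batches: 39−17=22 clicks, 19−9=10 non-clicks.
Subtract the first batch: 22−2=20 clicks and 10−4=6 non-clicks.

20 clicks and 6 non-clicks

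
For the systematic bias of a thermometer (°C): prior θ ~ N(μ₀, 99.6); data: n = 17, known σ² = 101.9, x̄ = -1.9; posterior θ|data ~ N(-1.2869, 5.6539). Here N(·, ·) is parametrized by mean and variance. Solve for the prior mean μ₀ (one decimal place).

With known observation variance, the Normal–Normal posterior has precision τ_n = τ₀ + n/σ² and mean μ_n = (τ₀μ₀ + (n/σ²)x̄)/τ_n.
Here τ₀ = 1/99.6 = 0.010040 and τ_data = 17/101.9 = 0.166830, so τ_n = 0.176870.
Rearranging for μ₀: μ₀ = (μ_n·τ_n − τ_data·x̄)/τ₀ = (-1.2869·0.176870 − 0.166830·-1.9) / 0.010040 = 0.089363/0.010040 ≈ 8.9.

μ₀ = 8.9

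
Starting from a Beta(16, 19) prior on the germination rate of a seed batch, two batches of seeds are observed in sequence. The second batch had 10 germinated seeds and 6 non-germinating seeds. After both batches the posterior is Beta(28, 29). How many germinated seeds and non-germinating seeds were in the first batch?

Sequential conjugate updates are equivalent to a single update on the pooled data, so total successes = posterior α − prior α and total failures = posterior β − prior β.
Total across both batches: 28−16=12 germinated seeds, 29−19=10 non-germinating seeds.
Subtract the second batch: 12−10=2 germinated seeds and 10−6=4 non-germinating seeds.

2 germinated seeds and 4 non-germinating seeds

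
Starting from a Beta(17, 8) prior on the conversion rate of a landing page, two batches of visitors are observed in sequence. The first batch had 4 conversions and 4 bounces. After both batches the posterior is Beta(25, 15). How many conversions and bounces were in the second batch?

Because Beta–binomial updating is additive in the counts, the combined data contributed (α_post−α_prior, β_post−β_prior) successes and failures.
Total across both batches: 25−17=8 conversions, 15−8=7 bounces.
Subtract the first batch: 8−4=4 conversions and 7−4=3 bounces.

4 conversions and 3 bounces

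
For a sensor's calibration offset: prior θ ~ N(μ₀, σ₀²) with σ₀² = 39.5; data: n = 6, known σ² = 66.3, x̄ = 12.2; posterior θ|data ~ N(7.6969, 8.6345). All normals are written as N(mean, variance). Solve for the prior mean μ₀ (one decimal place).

μ₀ = -8.4

The posterior mean is a precision-weighted average: μ_n = (τ₀μ₀ + τ_data·x̄)/(τ₀+τ_data), with τ₀=1/σ₀² and τ_data=n/σ².
Here τ₀ = 1/39.5 = 0.025316 and τ_data = 6/66.3 = 0.090498, so τ_n = 0.115814.
Rearranging for μ₀: μ₀ = (μ_n·τ_n − τ_data·x̄)/τ₀ = (7.6969·0.115814 − 0.090498·12.2) / 0.025316 = -0.212667/0.025316 ≈ -8.4.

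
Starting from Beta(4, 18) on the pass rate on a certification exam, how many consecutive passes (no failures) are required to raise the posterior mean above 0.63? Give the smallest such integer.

After k passes and 0 failures the posterior is Beta(4+k, 18), with mean (4+k)/(4+18+k).
Set (4+k)/(22+k) > 0.63 and solve: k > (0.63·22 − 4)/(1 − 0.63) = 26.649.
The smallest integer exceeding 26.649 is 27.

k = 27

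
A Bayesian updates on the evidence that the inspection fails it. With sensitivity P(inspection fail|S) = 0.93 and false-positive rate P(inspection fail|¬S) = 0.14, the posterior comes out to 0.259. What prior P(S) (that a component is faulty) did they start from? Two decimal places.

P(S) = 0.05

In odds form, posterior odds = prior odds × likelihood ratio, so prior odds = posterior odds ÷ LR.
Posterior odds = 0.259/(1−0.259) = 0.3495. LR = 0.93/0.14 = 6.6429.
Prior odds = 0.3495/6.6429 = 0.0526, so P(S) = 0.0526/(1+0.0526) ≈ 0.05.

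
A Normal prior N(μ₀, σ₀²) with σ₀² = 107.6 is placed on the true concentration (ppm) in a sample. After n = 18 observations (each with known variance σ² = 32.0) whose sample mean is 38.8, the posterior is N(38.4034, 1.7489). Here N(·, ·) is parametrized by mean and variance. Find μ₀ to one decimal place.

μ₀ = 14.4

The posterior mean is a precision-weighted average: μ_n = (τ₀μ₀ + τ_data·x̄)/(τ₀+τ_data), with τ₀=1/σ₀² and τ_data=n/σ².
Here τ₀ = 1/107.6 = 0.009294 and τ_data = 18/32.0 = 0.562500, so τ_n = 0.571794.
Rearranging for μ₀: μ₀ = (μ_n·τ_n − τ_data·x̄)/τ₀ = (38.4034·0.571794 − 0.562500·38.8) / 0.009294 = 0.133834/0.009294 ≈ 14.4.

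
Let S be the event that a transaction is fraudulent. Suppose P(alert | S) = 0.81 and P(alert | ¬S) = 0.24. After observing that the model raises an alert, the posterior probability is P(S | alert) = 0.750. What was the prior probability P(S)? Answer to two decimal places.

P(S) = 0.47

In odds form, posterior odds = prior odds × likelihood ratio, so prior odds = posterior odds ÷ LR.
Posterior odds = 0.750/(1−0.750) = 3.0000. LR = 0.81/0.24 = 3.3750.
Prior odds = 3.0000/3.3750 = 0.8889, so P(S) = 0.8889/(1+0.8889) ≈ 0.47.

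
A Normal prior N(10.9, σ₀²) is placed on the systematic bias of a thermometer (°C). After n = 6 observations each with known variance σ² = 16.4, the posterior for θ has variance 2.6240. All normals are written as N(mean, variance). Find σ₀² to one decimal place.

σ₀² = 65.6

Posterior precision equals prior precision plus data precision: 1/σ_n² = 1/σ₀² + n/σ².
So 1/σ₀² = 1/2.6240 − 6/16.4 = 0.381098 − 0.365854 = 0.015244.
Hence σ₀² = 1/0.015244 ≈ 65.6.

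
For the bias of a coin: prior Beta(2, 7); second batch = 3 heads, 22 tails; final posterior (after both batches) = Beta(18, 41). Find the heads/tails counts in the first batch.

13 heads and 12 tails

Because Beta–binomial updating is additive in the counts, the combined data contributed (α_post−α_prior, β_post−β_prior) successes and failures.
Total across both batches: 18−2=16 heads, 41−7=34 tails.
Subtract the second batch: 16−3=13 heads and 34−22=12 tails.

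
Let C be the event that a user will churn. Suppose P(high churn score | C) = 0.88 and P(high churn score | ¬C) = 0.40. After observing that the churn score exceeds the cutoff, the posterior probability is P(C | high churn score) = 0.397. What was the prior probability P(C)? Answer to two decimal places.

In odds form, posterior odds = prior odds × likelihood ratio, so prior odds = posterior odds ÷ LR.
Posterior odds = 0.397/(1−0.397) = 0.6584. LR = 0.88/0.40 = 2.2000.
Prior odds = 0.6584/2.2000 = 0.2993, so P(C) = 0.2993/(1+0.2993) ≈ 0.23.

P(C) = 0.23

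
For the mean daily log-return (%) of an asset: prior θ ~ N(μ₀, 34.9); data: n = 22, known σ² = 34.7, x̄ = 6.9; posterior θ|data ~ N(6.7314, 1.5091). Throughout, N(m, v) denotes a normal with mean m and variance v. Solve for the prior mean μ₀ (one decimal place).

μ₀ = 3.0

The posterior mean is a precision-weighted average: μ_n = (τ₀μ₀ + τ_data·x̄)/(τ₀+τ_data), with τ₀=1/σ₀² and τ_data=n/σ².
Here τ₀ = 1/34.9 = 0.028653 and τ_data = 22/34.7 = 0.634006, so τ_n = 0.662659.
Rearranging for μ₀: μ₀ = (μ_n·τ_n − τ_data·x̄)/τ₀ = (6.7314·0.662659 − 0.634006·6.9) / 0.028653 = 0.085981/0.028653 ≈ 3.0.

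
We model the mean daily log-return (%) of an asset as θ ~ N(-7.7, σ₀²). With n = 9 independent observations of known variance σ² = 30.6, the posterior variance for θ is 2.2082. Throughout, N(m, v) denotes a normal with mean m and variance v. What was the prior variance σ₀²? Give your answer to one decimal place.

For the Normal–Normal model with known σ², precisions add: τ_n = τ₀ + n/σ².
So 1/σ₀² = 1/2.2082 − 9/30.6 = 0.452858 − 0.294118 = 0.158740.
Hence σ₀² = 1/0.158740 ≈ 6.3.

σ₀² = 6.3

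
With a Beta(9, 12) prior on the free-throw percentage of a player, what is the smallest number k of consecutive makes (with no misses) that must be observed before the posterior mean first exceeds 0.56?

After k makes and 0 misses the posterior is Beta(9+k, 12), with mean (9+k)/(9+12+k).
Set (9+k)/(21+k) > 0.56 and solve: k > (0.56·21 − 9)/(1 − 0.56) = 6.273.
The smallest integer exceeding 6.273 is 7, and checking k=7: (16)/(28) = 0.5714 > 0.56.

k = 7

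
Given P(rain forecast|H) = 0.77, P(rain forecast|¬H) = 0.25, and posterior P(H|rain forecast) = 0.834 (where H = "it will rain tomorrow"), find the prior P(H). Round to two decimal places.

Bayes' rule in odds form gives O(H|E) = O(H)·[P(E|H)/P(E|¬H)], hence O(H) = O(H|E)/LR.
Posterior odds = 0.834/(1−0.834) = 5.0241. LR = 0.77/0.25 = 3.0800.
Prior odds = 5.0241/3.0800 = 1.6312, so P(H) = 1.6312/(1+1.6312) ≈ 0.62.

P(H) = 0.62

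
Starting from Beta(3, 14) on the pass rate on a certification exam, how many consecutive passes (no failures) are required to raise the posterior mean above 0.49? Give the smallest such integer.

k = 11

After k passes and 0 failures the posterior is Beta(3+k, 14), with mean (3+k)/(3+14+k).
Set (3+k)/(17+k) > 0.49 and solve: k > (0.49·17 − 3)/(1 − 0.49) = 10.451.
The smallest integer exceeding 10.451 is 11.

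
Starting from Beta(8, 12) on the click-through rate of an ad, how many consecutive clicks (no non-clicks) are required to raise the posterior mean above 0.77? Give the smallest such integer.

k = 33

After k clicks and 0 non-clicks the posterior is Beta(8+k, 12), with mean (8+k)/(8+12+k).
Set (8+k)/(20+k) > 0.77 and solve: k > (0.77·20 − 8)/(1 − 0.77) = 32.174.
The smallest integer exceeding 32.174 is 33.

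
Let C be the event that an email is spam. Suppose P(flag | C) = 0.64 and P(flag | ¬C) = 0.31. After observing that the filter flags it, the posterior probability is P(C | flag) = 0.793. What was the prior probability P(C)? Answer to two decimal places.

In odds form, posterior odds = prior odds × likelihood ratio, so prior odds = posterior odds ÷ LR.
Posterior odds = 0.793/(1−0.793) = 3.8309. LR = 0.64/0.31 = 2.0645.
Prior odds = 3.8309/2.0645 = 1.8556, so P(C) = 1.8556/(1+1.8556) ≈ 0.65.

P(C) = 0.65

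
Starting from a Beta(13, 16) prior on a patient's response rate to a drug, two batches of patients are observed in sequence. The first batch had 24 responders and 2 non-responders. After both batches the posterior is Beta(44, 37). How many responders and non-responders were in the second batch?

7 responders and 19 non-responders

Because Beta–binomial updating is additive in the counts, the combined data contributed (α_post−α_prior, β_post−β_prior) successes and failures.
Total across both batches: 44−13=31 responders, 37−16=21 non-responders.
Subtract the first batch: 31−24=7 responders and 21−2=19 non-responders.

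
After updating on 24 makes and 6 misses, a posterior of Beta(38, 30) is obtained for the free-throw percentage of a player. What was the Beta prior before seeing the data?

Beta(14, 24)

Beta is conjugate to the binomial likelihood: posterior = Beta(a+s, b+f).
Subtract the data counts: 38−24=14, 30−6=24.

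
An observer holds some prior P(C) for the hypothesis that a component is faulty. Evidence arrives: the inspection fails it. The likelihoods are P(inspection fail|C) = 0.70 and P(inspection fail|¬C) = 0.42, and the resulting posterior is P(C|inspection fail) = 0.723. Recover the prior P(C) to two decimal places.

Bayes' rule in odds form gives O(C|E) = O(C)·[P(E|C)/P(E|¬C)], hence O(C) = O(C|E)/LR.
Posterior odds = 0.723/(1−0.723) = 2.6101. LR = 0.70/0.42 = 1.6667.
Prior odds = 2.6101/1.6667 = 1.5660, so P(C) = 1.5660/(1+1.5660) ≈ 0.61.

P(C) = 0.61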